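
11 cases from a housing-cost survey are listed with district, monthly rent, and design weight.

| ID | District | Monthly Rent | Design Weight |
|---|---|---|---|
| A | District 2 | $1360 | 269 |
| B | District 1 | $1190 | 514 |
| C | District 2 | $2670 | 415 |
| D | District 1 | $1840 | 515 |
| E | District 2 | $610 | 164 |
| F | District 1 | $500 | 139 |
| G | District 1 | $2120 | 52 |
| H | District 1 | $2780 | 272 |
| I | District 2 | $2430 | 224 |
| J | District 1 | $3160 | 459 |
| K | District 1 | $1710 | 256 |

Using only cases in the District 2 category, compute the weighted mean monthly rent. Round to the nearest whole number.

1976

District 2 rows: A, C, E, I
Weighted sum = 1360×269 + 2670×415 + 610×164 + 2430×224
  = 2118250
Sum of weights = 269 + 415 + 164 + 224 = 1072
Weighted mean = 2118250 / 1072 = 1975.9795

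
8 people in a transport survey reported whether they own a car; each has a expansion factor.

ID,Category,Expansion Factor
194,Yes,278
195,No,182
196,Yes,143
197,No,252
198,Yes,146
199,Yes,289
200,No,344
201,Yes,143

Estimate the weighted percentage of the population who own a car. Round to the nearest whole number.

56

Sum of weights for 'Yes' = 278 + 143 + 146 + 289 + 143 = 999
Total weight = 278 + 182 + 143 + 252 + 146 + 289 + 344 + 143 = 1777
Weighted proportion = 999 / 1777 = 0.56218346 → 56.218346%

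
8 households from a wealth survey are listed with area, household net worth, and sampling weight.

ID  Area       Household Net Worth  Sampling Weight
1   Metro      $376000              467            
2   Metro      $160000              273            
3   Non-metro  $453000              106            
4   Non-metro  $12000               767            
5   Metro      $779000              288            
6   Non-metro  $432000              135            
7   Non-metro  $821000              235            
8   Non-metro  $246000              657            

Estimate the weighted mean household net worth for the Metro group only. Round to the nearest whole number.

Metro rows: 1, 2, 5
Weighted sum = 376000×467 + 160000×273 + 779000×288
  = 443624000
Sum of weights = 467 + 273 + 288 = 1028
Weighted mean = 443624000 / 1028 = 431540.86

431541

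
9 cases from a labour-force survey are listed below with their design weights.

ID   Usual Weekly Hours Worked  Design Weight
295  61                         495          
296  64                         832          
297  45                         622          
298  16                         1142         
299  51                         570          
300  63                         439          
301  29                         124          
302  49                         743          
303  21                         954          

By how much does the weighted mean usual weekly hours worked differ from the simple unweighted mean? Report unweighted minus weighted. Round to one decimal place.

2.7

Unweighted sum = 61 + 64 + 45 + 16 + 51 + 63 + 29 + 49 + 21 = 399
Unweighted mean = 399 / 9 = 44.333333
Weighted sum = 61×495 + 64×832 + 45×622 + 16×1142 + 51×570 + 63×439 + 29×124 + 49×743 + 21×954
  = 30195 + 53248 + 27990 + 18272 + 29070 + 27657 + 3596 + 36407 + 20034 = 246469
Sum of weights = 5921
Weighted mean = 246469 / 5921 = 41.626246
Difference (unweighted minus weighted) = 2.7070878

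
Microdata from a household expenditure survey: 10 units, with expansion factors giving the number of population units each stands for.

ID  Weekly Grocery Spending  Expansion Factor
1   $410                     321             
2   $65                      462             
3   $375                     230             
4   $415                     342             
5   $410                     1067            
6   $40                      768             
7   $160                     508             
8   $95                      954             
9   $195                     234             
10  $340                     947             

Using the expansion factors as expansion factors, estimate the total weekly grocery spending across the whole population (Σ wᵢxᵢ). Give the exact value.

Weighted total = 410×321 + 65×462 + 375×230 + 415×342 + 410×1067 + 40×768 + 160×508 + 95×954 + 195×234 + 340×947
  = 1397530

1397530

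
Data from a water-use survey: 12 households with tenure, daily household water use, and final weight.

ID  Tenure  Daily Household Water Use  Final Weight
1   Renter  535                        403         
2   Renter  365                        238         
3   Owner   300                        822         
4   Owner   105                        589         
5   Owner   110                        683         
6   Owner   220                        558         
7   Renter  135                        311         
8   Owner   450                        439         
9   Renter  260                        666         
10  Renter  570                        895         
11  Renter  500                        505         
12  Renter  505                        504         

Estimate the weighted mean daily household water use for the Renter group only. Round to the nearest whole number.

436

Renter rows: 1, 2, 7, 9, 10, 11, 12
Weighted sum = 535×403 + 365×238 + 135×311 + 260×666 + 570×895 + 500×505 + 505×504
  = 1534790
Sum of weights = 403 + 238 + 311 + 666 + 895 + 505 + 504 = 3522
Weighted mean = 1534790 / 3522 = 435.77229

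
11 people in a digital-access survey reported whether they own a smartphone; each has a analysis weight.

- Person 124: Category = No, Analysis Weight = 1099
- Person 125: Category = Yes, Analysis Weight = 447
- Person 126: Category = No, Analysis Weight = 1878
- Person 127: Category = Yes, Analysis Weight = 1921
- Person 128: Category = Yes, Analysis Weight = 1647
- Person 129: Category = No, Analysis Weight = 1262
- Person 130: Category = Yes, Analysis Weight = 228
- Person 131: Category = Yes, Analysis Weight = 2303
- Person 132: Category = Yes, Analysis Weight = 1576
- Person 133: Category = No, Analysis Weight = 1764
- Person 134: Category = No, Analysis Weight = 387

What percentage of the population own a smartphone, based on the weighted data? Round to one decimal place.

Sum of weights for 'Yes' = 447 + 1921 + 1647 + 228 + 2303 + 1576 = 8122
Total weight = 1099 + 447 + 1878 + 1921 + 1647 + 1262 + 228 + 2303 + 1576 + 1764 + 387 = 14512
Weighted proportion = 8122 / 14512 = 0.55967475 → 55.967475%

56.0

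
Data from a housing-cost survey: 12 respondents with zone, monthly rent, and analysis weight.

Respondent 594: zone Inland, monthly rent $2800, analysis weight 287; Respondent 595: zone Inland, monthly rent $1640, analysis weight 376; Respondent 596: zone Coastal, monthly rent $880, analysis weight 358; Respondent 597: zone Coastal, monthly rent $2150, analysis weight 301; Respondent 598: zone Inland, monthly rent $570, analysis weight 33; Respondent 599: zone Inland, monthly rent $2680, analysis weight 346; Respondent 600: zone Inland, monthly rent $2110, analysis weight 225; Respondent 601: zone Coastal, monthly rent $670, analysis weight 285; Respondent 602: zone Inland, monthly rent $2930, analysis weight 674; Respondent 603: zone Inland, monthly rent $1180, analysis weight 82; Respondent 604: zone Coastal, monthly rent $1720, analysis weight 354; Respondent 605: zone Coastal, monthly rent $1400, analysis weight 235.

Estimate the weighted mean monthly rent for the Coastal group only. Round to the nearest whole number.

1364

Coastal rows: 596, 597, 601, 604, 605
Weighted sum = 880×358 + 2150×301 + 670×285 + 1720×354 + 1400×235
  = 315040 + 647150 + 190950 + 608880 + 329000 = 2091020
Sum of weights = 358 + 301 + 285 + 354 + 235 = 1533
Weighted mean = 2091020 / 1533 = 1364.0052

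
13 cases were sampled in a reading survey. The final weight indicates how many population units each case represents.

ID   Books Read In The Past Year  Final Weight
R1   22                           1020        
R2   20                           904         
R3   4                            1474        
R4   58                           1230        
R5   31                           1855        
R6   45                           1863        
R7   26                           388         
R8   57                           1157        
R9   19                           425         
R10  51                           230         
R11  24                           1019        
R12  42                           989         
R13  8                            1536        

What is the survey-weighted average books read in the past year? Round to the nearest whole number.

Weighted sum = 433220
Sum of weights = 14090
Weighted mean = 433220 / 14090 = 30.746629

31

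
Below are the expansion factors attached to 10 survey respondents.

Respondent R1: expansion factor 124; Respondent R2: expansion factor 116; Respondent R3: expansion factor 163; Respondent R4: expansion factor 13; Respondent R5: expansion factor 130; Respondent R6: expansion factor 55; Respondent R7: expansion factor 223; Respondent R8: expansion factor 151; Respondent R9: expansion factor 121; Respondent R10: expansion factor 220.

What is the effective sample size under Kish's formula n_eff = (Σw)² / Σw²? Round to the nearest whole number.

Σ wᵢ = 124 + 116 + 163 + 13 + 130 + 55 + 223 + 151 + 121 + 220 = 1316
Σ wᵢ² = 15376 + 13456 + 26569 + 169 + 16900 + 3025 + 49729 + 22801 + 14641 + 48400 = 211066
n_eff = 1316² / 211066 = 1731856 / 211066 = 8.2052818

8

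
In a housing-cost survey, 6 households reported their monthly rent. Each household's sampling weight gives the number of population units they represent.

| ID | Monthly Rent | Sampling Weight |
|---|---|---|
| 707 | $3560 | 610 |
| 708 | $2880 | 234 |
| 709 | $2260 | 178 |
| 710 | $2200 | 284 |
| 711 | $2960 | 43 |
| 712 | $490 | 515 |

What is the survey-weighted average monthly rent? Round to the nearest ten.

2280

Weighted sum = 4252230
Sum of weights = 610 + 234 + 178 + 284 + 43 + 515 = 1864
Weighted mean = 4252230 / 1864 = 2281.2393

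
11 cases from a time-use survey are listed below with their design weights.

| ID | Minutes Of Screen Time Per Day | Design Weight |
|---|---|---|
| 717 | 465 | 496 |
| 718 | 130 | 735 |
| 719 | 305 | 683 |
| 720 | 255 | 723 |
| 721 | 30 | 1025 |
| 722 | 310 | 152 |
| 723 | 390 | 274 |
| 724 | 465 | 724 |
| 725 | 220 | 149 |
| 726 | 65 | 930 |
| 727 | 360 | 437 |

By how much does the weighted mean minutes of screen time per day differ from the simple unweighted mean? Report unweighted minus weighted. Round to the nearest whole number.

Unweighted sum = 465 + 130 + 305 + 255 + 30 + 310 + 390 + 465 + 220 + 65 + 360 = 2995
Unweighted mean = 2995 / 11 = 272.27273
Weighted sum = 465×496 + 130×735 + 305×683 + 255×723 + 30×1025 + 310×152 + 390×274 + 465×724 + 220×149 + 65×930 + 360×437
  = 230640 + 95550 + 208315 + 184365 + 30750 + 47120 + 106860 + 336660 + 32780 + 60450 + 157320 = 1490810
Sum of weights = 496 + 735 + 683 + 723 + 1025 + 152 + 274 + 724 + 149 + 930 + 437 = 6328
Weighted mean = 1490810 / 6328 = 235.58944
Difference (unweighted minus weighted) = 36.683284

37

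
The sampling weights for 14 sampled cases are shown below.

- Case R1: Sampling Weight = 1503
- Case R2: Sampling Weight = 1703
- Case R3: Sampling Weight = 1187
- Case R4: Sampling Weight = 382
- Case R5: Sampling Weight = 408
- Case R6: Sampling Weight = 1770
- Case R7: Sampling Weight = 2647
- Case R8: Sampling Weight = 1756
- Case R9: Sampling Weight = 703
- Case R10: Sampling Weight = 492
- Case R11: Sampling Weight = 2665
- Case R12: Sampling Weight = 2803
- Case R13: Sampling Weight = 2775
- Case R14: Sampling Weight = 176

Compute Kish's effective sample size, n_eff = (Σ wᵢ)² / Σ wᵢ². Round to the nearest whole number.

10

Σ wᵢ = 20970
Σ wᵢ² = 43530528
n_eff = 20970² / 43530528 = 439740900 / 43530528 = 10.101897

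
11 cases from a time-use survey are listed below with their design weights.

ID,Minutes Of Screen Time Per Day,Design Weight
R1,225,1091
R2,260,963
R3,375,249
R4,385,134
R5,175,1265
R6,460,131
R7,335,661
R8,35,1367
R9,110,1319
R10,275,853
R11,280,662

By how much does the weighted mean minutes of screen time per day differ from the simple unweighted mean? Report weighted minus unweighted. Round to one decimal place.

Unweighted sum = 225 + 260 + 375 + 385 + 175 + 460 + 335 + 35 + 110 + 275 + 280 = 2915
Unweighted mean = 2915 / 11 = 265
Weighted sum = 225×1091 + 260×963 + 375×249 + 385×134 + 175×1265 + 460×131 + 335×661 + 35×1367 + 110×1319 + 275×853 + 280×662
  = 245475 + 250380 + 93375 + 51590 + 221375 + 60260 + 221435 + 47845 + 145090 + 234575 + 185360 = 1756760
Sum of weights = 1091 + 963 + 249 + 134 + 1265 + 131 + 661 + 1367 + 1319 + 853 + 662 = 8695
Weighted mean = 1756760 / 8695 = 202.04255
Difference (weighted minus unweighted) = -62.957447

-63.0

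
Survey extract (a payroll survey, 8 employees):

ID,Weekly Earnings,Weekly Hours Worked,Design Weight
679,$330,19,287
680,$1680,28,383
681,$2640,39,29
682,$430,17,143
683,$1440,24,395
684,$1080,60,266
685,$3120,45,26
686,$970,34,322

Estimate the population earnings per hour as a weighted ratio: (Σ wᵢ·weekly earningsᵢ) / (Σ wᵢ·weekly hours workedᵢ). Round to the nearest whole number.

37

Σ wᵢ·y = 330×287 + 1680×383 + 2640×29 + 430×143 + 1440×395 + 1080×266 + 3120×26 + 970×322
  = 94710 + 643440 + 76560 + 61490 + 568800 + 287280 + 81120 + 312340 = 2125740
Σ wᵢ·x = 19×287 + 28×383 + 39×29 + 17×143 + 24×395 + 60×266 + 45×26 + 34×322
  = 5453 + 10724 + 1131 + 2431 + 9480 + 15960 + 1170 + 10948 = 57297
Ratio = 2125740 / 57297 = 37.100372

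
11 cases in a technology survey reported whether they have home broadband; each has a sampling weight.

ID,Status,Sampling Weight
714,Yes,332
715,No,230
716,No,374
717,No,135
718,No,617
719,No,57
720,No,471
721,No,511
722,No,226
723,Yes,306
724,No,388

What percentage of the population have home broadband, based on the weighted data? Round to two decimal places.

Sum of weights for 'Yes' = 332 + 306 = 638
Total weight = 332 + 230 + 374 + 135 + 617 + 57 + 471 + 511 + 226 + 306 + 388 = 3647
Weighted proportion = 638 / 3647 = 0.17493831 → 17.493831%

17.49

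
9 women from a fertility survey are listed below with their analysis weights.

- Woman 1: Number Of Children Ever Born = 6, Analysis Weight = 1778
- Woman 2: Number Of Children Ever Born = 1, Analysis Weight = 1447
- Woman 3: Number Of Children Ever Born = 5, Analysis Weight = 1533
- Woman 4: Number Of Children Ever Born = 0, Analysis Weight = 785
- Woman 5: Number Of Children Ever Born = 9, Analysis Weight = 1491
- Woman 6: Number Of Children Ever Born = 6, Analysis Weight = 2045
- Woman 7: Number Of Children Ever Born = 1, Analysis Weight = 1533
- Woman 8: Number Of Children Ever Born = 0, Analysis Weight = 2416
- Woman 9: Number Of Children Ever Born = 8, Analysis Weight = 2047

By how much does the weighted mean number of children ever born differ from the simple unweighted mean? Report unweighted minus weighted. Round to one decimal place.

-0.2

Unweighted sum = 6 + 1 + 5 + 0 + 9 + 6 + 1 + 0 + 8 = 36
Unweighted mean = 36 / 9 = 4
Weighted sum = 6×1778 + 1×1447 + 5×1533 + 0×785 + 9×1491 + 6×2045 + 1×1533 + 0×2416 + 8×2047
  = 63378
Sum of weights = 15075
Weighted mean = 63378 / 15075 = 4.2041791
Difference (unweighted minus weighted) = -0.2041791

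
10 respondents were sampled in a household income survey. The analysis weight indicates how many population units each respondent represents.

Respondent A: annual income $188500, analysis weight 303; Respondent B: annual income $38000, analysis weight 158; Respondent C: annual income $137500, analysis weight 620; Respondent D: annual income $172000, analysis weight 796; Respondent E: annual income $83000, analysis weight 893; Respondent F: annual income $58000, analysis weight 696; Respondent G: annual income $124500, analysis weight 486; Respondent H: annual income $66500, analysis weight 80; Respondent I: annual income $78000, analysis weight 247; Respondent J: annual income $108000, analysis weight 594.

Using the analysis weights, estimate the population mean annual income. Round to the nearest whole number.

Weighted sum = 188500×303 + 38000×158 + 137500×620 + 172000×796 + 83000×893 + 58000×696 + 124500×486 + 66500×80 + 78000×247 + 108000×594
  = 549013500
Sum of weights = 303 + 158 + 620 + 796 + 893 + 696 + 486 + 80 + 247 + 594 = 4873
Weighted mean = 549013500 / 4873 = 112664.38

112664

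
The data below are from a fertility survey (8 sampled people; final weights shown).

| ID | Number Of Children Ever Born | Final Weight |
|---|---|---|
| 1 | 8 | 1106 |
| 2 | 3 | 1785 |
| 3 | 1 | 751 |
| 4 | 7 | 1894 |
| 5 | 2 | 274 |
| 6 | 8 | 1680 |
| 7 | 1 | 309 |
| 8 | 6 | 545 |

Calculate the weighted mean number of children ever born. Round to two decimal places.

Weighted sum = 8×1106 + 3×1785 + 1×751 + 7×1894 + 2×274 + 8×1680 + 1×309 + 6×545
  = 8848 + 5355 + 751 + 13258 + 548 + 13440 + 309 + 3270 = 45779
Sum of weights = 1106 + 1785 + 751 + 1894 + 274 + 1680 + 309 + 545 = 8344
Weighted mean = 45779 / 8344 = 5.4864573

5.49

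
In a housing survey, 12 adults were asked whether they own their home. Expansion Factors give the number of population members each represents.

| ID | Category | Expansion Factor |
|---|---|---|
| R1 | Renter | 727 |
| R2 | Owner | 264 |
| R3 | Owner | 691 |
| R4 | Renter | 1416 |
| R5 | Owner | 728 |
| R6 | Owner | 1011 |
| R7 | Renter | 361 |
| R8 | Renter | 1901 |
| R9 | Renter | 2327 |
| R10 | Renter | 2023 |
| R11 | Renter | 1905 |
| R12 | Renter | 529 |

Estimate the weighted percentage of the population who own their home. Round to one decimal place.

Sum of weights for 'Owner' = 264 + 691 + 728 + 1011 = 2694
Total weight = 13883
Weighted proportion = 2694 / 13883 = 0.19405028 → 19.405028%

19.4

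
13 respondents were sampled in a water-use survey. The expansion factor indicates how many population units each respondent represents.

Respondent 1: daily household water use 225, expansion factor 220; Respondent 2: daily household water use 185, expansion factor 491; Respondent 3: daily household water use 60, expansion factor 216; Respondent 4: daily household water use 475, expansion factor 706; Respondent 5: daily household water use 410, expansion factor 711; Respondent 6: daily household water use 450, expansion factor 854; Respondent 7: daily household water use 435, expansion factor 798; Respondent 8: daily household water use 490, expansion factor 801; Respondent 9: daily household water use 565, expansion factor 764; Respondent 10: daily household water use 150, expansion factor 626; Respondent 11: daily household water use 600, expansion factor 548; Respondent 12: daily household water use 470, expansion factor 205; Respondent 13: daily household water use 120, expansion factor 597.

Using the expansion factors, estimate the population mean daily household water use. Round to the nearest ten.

Weighted sum = 2926425
Sum of weights = 7537
Weighted mean = 2926425 / 7537 = 388.27451

390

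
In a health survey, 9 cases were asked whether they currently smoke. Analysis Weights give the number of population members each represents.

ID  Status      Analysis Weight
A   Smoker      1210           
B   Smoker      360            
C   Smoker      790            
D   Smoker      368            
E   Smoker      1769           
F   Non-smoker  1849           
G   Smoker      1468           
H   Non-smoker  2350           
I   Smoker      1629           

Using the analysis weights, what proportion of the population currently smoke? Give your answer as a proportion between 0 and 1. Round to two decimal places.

0.64

Sum of weights for 'Smoker' = 1210 + 360 + 790 + 368 + 1769 + 1468 + 1629 = 7594
Total weight = 1210 + 360 + 790 + 368 + 1769 + 1849 + 1468 + 2350 + 1629 = 11793
Weighted proportion = 7594 / 11793 = 0.64394132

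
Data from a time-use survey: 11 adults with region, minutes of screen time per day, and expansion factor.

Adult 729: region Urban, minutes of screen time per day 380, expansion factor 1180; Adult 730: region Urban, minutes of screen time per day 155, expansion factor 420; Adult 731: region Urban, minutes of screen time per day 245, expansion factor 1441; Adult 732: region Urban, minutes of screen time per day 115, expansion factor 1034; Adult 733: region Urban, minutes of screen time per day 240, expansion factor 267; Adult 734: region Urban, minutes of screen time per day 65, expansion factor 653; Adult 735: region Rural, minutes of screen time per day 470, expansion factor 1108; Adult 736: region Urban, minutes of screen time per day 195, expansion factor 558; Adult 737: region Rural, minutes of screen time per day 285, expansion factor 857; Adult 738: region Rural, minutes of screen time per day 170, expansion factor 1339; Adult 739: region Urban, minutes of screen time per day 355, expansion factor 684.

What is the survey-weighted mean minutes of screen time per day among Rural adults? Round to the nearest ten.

300

Rural rows: 735, 737, 738
Weighted sum = 470×1108 + 285×857 + 170×1339
  = 520760 + 244245 + 227630 = 992635
Sum of weights = 3304
Weighted mean = 992635 / 3304 = 300.43432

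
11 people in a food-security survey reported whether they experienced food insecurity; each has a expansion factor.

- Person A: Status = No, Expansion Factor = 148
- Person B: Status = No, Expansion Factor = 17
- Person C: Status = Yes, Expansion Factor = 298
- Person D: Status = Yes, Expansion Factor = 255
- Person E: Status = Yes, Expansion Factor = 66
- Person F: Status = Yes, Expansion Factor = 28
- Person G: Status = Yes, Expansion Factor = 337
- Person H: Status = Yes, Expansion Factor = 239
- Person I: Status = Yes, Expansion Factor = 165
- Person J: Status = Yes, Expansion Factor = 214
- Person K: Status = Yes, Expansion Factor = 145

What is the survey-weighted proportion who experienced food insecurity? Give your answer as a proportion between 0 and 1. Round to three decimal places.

0.914

Sum of weights for 'Yes' = 298 + 255 + 66 + 28 + 337 + 239 + 165 + 214 + 145 = 1747
Total weight = 148 + 17 + 298 + 255 + 66 + 28 + 337 + 239 + 165 + 214 + 145 = 1912
Weighted proportion = 1747 / 1912 = 0.91370293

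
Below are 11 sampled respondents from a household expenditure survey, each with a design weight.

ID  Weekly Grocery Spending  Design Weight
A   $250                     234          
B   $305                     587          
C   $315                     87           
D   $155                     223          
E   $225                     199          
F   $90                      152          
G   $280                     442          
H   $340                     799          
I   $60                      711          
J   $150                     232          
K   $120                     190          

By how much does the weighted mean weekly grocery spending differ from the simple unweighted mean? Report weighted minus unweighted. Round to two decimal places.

13.20

Unweighted sum = 250 + 305 + 315 + 155 + 225 + 90 + 280 + 340 + 60 + 150 + 120 = 2290
Unweighted mean = 2290 / 11 = 208.18182
Weighted sum = 250×234 + 305×587 + 315×87 + 155×223 + 225×199 + 90×152 + 280×442 + 340×799 + 60×711 + 150×232 + 120×190
  = 58500 + 179035 + 27405 + 34565 + 44775 + 13680 + 123760 + 271660 + 42660 + 34800 + 22800 = 853640
Sum of weights = 234 + 587 + 87 + 223 + 199 + 152 + 442 + 799 + 711 + 232 + 190 = 3856
Weighted mean = 853640 / 3856 = 221.37967
Difference (weighted minus unweighted) = 13.19785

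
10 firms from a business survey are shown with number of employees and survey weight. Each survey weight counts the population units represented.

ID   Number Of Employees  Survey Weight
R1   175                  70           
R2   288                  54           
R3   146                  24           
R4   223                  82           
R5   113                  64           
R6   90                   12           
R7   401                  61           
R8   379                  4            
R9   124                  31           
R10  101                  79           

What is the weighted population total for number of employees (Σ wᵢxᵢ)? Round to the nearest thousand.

96000

Weighted total = 175×70 + 288×54 + 146×24 + 223×82 + 113×64 + 90×12 + 401×61 + 379×4 + 124×31 + 101×79
  = 12250 + 15552 + 3504 + 18286 + 7232 + 1080 + 24461 + 1516 + 3844 + 7979 = 95704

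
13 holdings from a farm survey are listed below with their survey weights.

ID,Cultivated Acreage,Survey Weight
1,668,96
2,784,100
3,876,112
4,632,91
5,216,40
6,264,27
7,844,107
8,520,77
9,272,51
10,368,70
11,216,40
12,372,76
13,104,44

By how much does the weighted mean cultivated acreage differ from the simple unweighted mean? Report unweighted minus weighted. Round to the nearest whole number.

Unweighted sum = 6136
Unweighted mean = 6136 / 13 = 472
Weighted sum = 525388
Sum of weights = 931
Weighted mean = 525388 / 931 = 564.32653
Difference (unweighted minus weighted) = -92.326531

-92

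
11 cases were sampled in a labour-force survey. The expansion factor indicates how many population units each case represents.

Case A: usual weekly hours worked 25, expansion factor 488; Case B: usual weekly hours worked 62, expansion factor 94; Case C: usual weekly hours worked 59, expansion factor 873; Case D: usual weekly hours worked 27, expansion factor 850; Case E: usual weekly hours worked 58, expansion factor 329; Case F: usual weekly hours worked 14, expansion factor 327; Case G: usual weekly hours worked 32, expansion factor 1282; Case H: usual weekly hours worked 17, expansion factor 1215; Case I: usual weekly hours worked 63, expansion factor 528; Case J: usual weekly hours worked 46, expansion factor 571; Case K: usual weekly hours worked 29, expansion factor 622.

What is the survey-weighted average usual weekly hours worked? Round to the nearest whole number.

Weighted sum = 25×488 + 62×94 + 59×873 + 27×850 + 58×329 + 14×327 + 32×1282 + 17×1215 + 63×528 + 46×571 + 29×622
  = 12200 + 5828 + 51507 + 22950 + 19082 + 4578 + 41024 + 20655 + 33264 + 26266 + 18038 = 255392
Sum of weights = 488 + 94 + 873 + 850 + 329 + 327 + 1282 + 1215 + 528 + 571 + 622 = 7179
Weighted mean = 255392 / 7179 = 35.574871

36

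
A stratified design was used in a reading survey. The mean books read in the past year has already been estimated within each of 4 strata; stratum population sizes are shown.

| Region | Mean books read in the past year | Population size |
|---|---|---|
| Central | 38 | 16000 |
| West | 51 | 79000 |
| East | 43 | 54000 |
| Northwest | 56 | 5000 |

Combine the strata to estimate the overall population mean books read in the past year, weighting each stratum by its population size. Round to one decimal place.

47.0

Σ Nₕ·x̄ₕ = 38×16000 + 51×79000 + 43×54000 + 56×5000
  = 608000 + 4029000 + 2322000 + 280000 = 7239000
Σ Nₕ = 16000 + 79000 + 54000 + 5000 = 154000
Overall mean = 7239000 / 154000 = 47.006494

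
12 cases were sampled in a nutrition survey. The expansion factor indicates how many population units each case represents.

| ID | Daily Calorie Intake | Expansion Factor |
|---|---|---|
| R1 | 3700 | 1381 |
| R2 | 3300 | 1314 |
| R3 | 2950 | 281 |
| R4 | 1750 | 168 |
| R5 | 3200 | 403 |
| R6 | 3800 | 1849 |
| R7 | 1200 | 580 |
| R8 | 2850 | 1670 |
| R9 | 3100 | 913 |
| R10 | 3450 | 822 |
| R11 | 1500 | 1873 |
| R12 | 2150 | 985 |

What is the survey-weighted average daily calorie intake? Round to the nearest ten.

2850

Weighted sum = 3700×1381 + 3300×1314 + 2950×281 + 1750×168 + 3200×403 + 3800×1849 + 1200×580 + 2850×1670 + 3100×913 + 3450×822 + 1500×1873 + 2150×985
  = 5109700 + 4336200 + 828950 + 294000 + 1289600 + 7026200 + 696000 + 4759500 + 2830300 + 2835900 + 2809500 + 2117750 = 34933600
Sum of weights = 1381 + 1314 + 281 + 168 + 403 + 1849 + 580 + 1670 + 913 + 822 + 1873 + 985 = 12239
Weighted mean = 34933600 / 12239 = 2854.2855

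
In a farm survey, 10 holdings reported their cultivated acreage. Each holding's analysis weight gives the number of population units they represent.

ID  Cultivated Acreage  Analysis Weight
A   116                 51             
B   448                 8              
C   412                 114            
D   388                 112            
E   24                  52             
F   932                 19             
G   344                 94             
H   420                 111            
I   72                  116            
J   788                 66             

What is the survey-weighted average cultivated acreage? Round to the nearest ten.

Weighted sum = 116×51 + 448×8 + 412×114 + 388×112 + 24×52 + 932×19 + 344×94 + 420×111 + 72×116 + 788×66
  = 5916 + 3584 + 46968 + 43456 + 1248 + 17708 + 32336 + 46620 + 8352 + 52008 = 258196
Sum of weights = 51 + 8 + 114 + 112 + 52 + 19 + 94 + 111 + 116 + 66 = 743
Weighted mean = 258196 / 743 = 347.50471

350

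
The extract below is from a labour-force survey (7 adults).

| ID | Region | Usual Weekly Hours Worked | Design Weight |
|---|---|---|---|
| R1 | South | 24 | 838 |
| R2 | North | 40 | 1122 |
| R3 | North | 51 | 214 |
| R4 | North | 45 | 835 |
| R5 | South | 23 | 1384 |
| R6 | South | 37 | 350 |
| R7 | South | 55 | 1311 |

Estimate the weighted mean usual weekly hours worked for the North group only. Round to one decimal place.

North rows: R2, R3, R4
Weighted sum = 93369
Sum of weights = 1122 + 214 + 835 = 2171
Weighted mean = 93369 / 2171 = 43.00737

43.0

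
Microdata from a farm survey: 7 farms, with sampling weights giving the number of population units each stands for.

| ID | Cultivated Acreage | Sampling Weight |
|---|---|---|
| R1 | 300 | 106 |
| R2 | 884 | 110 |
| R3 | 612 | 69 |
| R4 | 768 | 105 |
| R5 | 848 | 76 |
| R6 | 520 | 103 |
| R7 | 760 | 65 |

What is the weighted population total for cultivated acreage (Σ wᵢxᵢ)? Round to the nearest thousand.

Weighted total = 300×106 + 884×110 + 612×69 + 768×105 + 848×76 + 520×103 + 760×65
  = 31800 + 97240 + 42228 + 80640 + 64448 + 53560 + 49400 = 419316

419000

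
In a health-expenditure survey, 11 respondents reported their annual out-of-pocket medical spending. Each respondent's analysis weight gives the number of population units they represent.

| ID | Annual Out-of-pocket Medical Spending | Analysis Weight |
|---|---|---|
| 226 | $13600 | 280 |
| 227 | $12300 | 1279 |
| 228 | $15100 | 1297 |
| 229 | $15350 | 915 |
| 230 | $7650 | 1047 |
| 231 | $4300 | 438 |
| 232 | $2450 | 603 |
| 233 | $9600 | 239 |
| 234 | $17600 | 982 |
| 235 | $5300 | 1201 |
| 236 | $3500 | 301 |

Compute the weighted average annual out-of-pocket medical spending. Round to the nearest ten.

10670

Weighted sum = 13600×280 + 12300×1279 + 15100×1297 + 15350×915 + 7650×1047 + 4300×438 + 2450×603 + 9600×239 + 17600×982 + 5300×1201 + 3500×301
  = 3808000 + 15731700 + 19584700 + 14045250 + 8009550 + 1883400 + 1477350 + 2294400 + 17283200 + 6365300 + 1053500 = 91536350
Sum of weights = 280 + 1279 + 1297 + 915 + 1047 + 438 + 603 + 239 + 982 + 1201 + 301 = 8582
Weighted mean = 91536350 / 8582 = 10666.086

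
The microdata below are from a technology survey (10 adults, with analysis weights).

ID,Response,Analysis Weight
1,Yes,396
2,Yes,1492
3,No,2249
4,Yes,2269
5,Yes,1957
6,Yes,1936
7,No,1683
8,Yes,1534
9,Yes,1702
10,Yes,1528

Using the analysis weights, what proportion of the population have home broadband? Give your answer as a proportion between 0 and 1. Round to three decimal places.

Sum of weights for 'Yes' = 396 + 1492 + 2269 + 1957 + 1936 + 1534 + 1702 + 1528 = 12814
Total weight = 396 + 1492 + 2249 + 2269 + 1957 + 1936 + 1683 + 1534 + 1702 + 1528 = 16746
Weighted proportion = 12814 / 16746 = 0.76519766

0.765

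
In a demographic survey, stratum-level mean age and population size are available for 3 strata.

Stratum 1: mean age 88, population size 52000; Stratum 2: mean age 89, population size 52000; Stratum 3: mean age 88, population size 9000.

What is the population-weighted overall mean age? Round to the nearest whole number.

Σ Nₕ·x̄ₕ = 88×52000 + 89×52000 + 88×9000
  = 4576000 + 4628000 + 792000 = 9996000
Σ Nₕ = 52000 + 52000 + 9000 = 113000
Overall mean = 9996000 / 113000 = 88.460177

88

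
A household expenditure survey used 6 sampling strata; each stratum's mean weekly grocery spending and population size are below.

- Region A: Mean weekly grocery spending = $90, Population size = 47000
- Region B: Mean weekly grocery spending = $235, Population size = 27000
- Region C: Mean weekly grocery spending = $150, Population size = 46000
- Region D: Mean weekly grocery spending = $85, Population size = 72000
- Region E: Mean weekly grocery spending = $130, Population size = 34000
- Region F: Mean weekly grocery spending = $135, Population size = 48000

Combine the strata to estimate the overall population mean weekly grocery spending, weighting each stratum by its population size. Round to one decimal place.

Σ Nₕ·x̄ₕ = 34495000
Σ Nₕ = 47000 + 27000 + 46000 + 72000 + 34000 + 48000 = 274000
Overall mean = 34495000 / 274000 = 125.89416

125.9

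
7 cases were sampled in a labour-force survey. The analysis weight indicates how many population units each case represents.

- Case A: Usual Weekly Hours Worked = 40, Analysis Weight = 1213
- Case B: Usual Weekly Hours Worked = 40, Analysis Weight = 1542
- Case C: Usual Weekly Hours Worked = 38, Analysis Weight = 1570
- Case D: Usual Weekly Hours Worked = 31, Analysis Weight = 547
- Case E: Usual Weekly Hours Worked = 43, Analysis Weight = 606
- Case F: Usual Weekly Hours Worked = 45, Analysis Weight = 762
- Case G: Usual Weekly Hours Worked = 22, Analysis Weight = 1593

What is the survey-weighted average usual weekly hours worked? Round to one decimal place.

Weighted sum = 40×1213 + 40×1542 + 38×1570 + 31×547 + 43×606 + 45×762 + 22×1593
  = 48520 + 61680 + 59660 + 16957 + 26058 + 34290 + 35046 = 282211
Sum of weights = 1213 + 1542 + 1570 + 547 + 606 + 762 + 1593 = 7833
Weighted mean = 282211 / 7833 = 36.028469

36.0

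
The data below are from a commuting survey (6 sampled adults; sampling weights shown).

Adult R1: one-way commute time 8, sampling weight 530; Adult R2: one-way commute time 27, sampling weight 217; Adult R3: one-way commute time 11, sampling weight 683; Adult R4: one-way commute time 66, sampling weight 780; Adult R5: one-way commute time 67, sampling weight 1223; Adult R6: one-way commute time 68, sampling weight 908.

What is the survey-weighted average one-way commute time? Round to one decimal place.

49.0

Weighted sum = 8×530 + 27×217 + 11×683 + 66×780 + 67×1223 + 68×908
  = 212777
Sum of weights = 530 + 217 + 683 + 780 + 1223 + 908 = 4341
Weighted mean = 212777 / 4341 = 49.015665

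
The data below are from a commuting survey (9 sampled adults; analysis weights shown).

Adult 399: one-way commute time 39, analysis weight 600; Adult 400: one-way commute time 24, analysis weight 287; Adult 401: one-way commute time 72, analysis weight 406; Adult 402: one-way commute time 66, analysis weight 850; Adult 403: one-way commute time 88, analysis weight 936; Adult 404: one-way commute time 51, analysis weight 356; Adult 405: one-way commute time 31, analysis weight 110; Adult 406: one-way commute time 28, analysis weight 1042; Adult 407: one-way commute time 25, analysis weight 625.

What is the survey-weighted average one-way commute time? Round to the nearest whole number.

Weighted sum = 39×600 + 24×287 + 72×406 + 66×850 + 88×936 + 51×356 + 31×110 + 28×1042 + 25×625
  = 23400 + 6888 + 29232 + 56100 + 82368 + 18156 + 3410 + 29176 + 15625 = 264355
Sum of weights = 5212
Weighted mean = 264355 / 5212 = 50.720453

51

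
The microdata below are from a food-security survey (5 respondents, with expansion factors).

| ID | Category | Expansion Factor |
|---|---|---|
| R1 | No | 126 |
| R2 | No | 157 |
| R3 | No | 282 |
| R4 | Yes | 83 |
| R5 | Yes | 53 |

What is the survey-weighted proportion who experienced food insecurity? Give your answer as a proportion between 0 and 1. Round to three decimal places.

0.194

Sum of weights for 'Yes' = 83 + 53 = 136
Total weight = 126 + 157 + 282 + 83 + 53 = 701
Weighted proportion = 136 / 701 = 0.19400856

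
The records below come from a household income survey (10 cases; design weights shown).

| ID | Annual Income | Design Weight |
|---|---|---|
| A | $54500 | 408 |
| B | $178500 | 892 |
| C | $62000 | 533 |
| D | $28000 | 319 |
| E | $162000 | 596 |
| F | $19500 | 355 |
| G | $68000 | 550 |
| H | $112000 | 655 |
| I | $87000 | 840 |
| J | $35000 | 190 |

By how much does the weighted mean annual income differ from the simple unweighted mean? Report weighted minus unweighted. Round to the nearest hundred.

Unweighted sum = 54500 + 178500 + 62000 + 28000 + 162000 + 19500 + 68000 + 112000 + 87000 + 35000 = 806500
Unweighted mean = 806500 / 10 = 80650
Weighted sum = 54500×408 + 178500×892 + 62000×533 + 28000×319 + 162000×596 + 19500×355 + 68000×550 + 112000×655 + 87000×840 + 35000×190
  = 517400500
Sum of weights = 408 + 892 + 533 + 319 + 596 + 355 + 550 + 655 + 840 + 190 = 5338
Weighted mean = 517400500 / 5338 = 96927.782
Difference (weighted minus unweighted) = 16277.782

16300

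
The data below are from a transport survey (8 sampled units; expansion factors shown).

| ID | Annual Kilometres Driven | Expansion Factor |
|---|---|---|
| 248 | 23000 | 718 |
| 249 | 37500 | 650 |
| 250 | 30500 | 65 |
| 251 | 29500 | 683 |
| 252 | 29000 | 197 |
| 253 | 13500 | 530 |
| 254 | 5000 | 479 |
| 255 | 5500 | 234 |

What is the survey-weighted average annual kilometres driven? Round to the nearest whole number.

Weighted sum = 23000×718 + 37500×650 + 30500×65 + 29500×683 + 29000×197 + 13500×530 + 5000×479 + 5500×234
  = 16514000 + 24375000 + 1982500 + 20148500 + 5713000 + 7155000 + 2395000 + 1287000 = 79570000
Sum of weights = 718 + 650 + 65 + 683 + 197 + 530 + 479 + 234 = 3556
Weighted mean = 79570000 / 3556 = 22376.265

22376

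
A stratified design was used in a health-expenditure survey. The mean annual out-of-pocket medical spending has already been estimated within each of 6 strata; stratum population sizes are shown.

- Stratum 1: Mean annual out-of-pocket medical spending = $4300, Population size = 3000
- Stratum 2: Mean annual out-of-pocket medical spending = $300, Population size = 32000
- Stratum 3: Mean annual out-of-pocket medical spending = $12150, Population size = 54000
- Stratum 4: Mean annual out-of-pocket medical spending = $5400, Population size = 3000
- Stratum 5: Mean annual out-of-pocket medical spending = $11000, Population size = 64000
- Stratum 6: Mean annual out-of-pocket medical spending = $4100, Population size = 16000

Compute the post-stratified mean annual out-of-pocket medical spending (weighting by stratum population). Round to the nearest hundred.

Σ Nₕ·x̄ₕ = 4300×3000 + 300×32000 + 12150×54000 + 5400×3000 + 11000×64000 + 4100×16000
  = 1464400000
Σ Nₕ = 3000 + 32000 + 54000 + 3000 + 64000 + 16000 = 172000
Overall mean = 1464400000 / 172000 = 8513.9535

8500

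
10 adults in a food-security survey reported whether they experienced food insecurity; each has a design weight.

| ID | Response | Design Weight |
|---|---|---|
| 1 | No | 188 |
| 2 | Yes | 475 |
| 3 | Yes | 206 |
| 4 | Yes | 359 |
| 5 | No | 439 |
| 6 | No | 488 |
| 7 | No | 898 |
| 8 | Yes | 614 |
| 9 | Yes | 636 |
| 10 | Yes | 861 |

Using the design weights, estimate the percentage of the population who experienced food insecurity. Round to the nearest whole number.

61

Sum of weights for 'Yes' = 475 + 206 + 359 + 614 + 636 + 861 = 3151
Total weight = 188 + 475 + 206 + 359 + 439 + 488 + 898 + 614 + 636 + 861 = 5164
Weighted proportion = 3151 / 5164 = 0.6101859 → 61.01859%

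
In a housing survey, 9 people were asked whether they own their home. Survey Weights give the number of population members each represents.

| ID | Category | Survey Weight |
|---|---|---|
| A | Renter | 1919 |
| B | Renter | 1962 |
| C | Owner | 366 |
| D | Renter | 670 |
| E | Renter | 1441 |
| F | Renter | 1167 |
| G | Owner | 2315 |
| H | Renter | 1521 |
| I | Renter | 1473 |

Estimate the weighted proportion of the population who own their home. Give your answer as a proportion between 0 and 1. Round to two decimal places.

0.21

Sum of weights for 'Owner' = 366 + 2315 = 2681
Total weight = 1919 + 1962 + 366 + 670 + 1441 + 1167 + 2315 + 1521 + 1473 = 12834
Weighted proportion = 2681 / 12834 = 0.20889824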